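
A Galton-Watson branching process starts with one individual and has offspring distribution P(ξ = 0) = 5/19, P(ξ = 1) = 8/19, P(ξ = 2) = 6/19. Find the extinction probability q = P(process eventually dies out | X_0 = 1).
q = 5/6

The pgf is f(s) = 5/19 + 8/19·s + 6/19·s². The extinction probability q is the smallest fixed point of f in [0, 1]. Setting s = f(s):
  6/19·s² + (8/19 − 1)·s + 5/19 = 0
  6/19·s² − (5/19 + 6/19)·s + 5/19 = 0
which factors as (s − 1)·(6/19·s − 5/19) = 0, giving roots s = 1 and s = (5/19)/(6/19) = 5/6.
Mean offspring μ = 8/19 + 2·6/19 = 20/19 > 1 (supercritical), so q < 1. The extinction probability is the smaller root: q = (5/19)/(6/19) = 5/6.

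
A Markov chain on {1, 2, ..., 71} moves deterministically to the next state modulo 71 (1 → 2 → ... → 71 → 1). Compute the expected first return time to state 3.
E[T_3 | X_0 = 3] = 71

The chain cycles deterministically, so starting at state 3 it returns in exactly 71 steps. Equivalently, the stationary distribution is uniform π_j = 1/71 for every state j, so by Kac's formula E[T_3] = 1/π_3 = 71.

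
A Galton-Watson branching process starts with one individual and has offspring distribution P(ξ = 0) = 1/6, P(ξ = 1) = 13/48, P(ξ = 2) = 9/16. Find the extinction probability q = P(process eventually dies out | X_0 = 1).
q = 8/27

The pgf is f(s) = 1/6 + 13/48·s + 9/16·s². The extinction probability q is the smallest fixed point of f in [0, 1]. Setting s = f(s):
  9/16·s² + (13/48 − 1)·s + 1/6 = 0
  9/16·s² − (1/6 + 9/16)·s + 1/6 = 0
which factors as (s − 1)·(9/16·s − 1/6) = 0, giving roots s = 1 and s = (1/6)/(9/16) = 8/27.
Mean offspring μ = 13/48 + 2·9/16 = 67/48 > 1 (supercritical), so q < 1. The extinction probability is the smaller root: q = (1/6)/(9/16) = 8/27.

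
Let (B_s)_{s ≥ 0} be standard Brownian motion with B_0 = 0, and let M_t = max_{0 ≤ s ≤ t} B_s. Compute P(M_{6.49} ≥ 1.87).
P(M_{6.49} ≥ 1.87) = 2·P(B_{6.49} ≥ 1.87) = 2(1 − Φ(1.87/√6.49)) ≈ 0.4629

By the reflection principle for Brownian motion, P(M_t ≥ a) = 2 · P(B_t ≥ a) for a ≥ 0. Since B_t ~ N(0, t), P(B_t ≥ 1.87) = 1 − Φ(1.87/√t) = 1 − Φ(1.87/√6.49) = 1 − Φ(0.7340). So
  P(M_{6.49} ≥ 1.87) = 2(1 − Φ(0.7340)) ≈ 0.4629.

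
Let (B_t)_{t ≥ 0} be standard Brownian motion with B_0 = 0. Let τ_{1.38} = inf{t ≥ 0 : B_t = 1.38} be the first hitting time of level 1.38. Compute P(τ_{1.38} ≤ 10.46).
P(τ_{1.38} ≤ 10.46) = 2(1 − Φ(1.38/√10.46)) = 2(1 − Φ(0.4267)) ≈ 0.6696

By the reflection principle for standard BM, P(τ_b ≤ t) = 2 · P(B_t ≥ b). Since B_t ~ N(0, t), P(B_t ≥ 1.38) = 1 − Φ(1.38/√t) = 1 − Φ(1.38/√10.46) = 1 − Φ(0.4267) ≈ 0.33480. Doubling: P(τ_{1.38} ≤ 10.46) ≈ 2 · 0.33480 = 0.66960 ≈ 0.6696.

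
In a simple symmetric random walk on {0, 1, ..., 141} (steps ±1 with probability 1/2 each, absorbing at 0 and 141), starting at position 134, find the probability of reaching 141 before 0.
P(hit 141 before 0) = 134/141

Let u_k = P(hit 141 before 0 | start at k). Then u_0 = 0, u_141 = 1, and u_k = u_{k-1}/2 + u_{k+1}/2 for 1 ≤ k ≤ 140. This harmonic recurrence is solved by u_k = k/141, giving u_134 = 134/141.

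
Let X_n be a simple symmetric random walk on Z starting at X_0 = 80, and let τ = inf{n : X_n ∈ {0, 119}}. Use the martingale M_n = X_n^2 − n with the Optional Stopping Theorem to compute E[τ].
E[τ] = 3120

M_n = X_n^2 − n is a martingale (since E[X_{n+1}^2 | F_n] = X_n^2 + 1). By OST (τ has finite mean in a bounded region), E[M_τ] = E[M_0] = X_0^2 − 0 = 80^2 = 6400. Also E[M_τ] = E[X_τ^2] − E[τ]. The walk exits at 0 or 119, with P(hit 119 first) = 80/119, so E[X_τ^2] = 119^2 · 80/119 + 0 = 9520. Thus E[τ] = E[X_τ^2] − E[M_τ] = 9520 − 6400 = 3120 = 80(119 − 80) = 3120.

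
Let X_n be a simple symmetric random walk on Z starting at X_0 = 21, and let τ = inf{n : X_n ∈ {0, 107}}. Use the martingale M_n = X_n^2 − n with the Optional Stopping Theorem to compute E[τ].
E[τ] = 1806

M_n = X_n^2 − n is a martingale (since E[X_{n+1}^2 | F_n] = X_n^2 + 1). By OST (τ has finite mean in a bounded region), E[M_τ] = E[M_0] = X_0^2 − 0 = 21^2 = 441. Also E[M_τ] = E[X_τ^2] − E[τ]. The walk exits at 0 or 107, with P(hit 107 first) = 21/107, so E[X_τ^2] = 107^2 · 21/107 + 0 = 2247. Thus E[τ] = E[X_τ^2] − E[M_τ] = 2247 − 441 = 1806 = 21(107 − 21) = 1806.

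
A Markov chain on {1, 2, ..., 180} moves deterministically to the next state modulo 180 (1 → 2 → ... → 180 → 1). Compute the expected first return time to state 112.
E[T_112 | X_0 = 112] = 180

The chain cycles deterministically, so starting at state 112 it returns in exactly 180 steps. Equivalently, the stationary distribution is uniform π_j = 1/180 for every state j, so by Kac's formula E[T_112] = 1/π_112 = 180.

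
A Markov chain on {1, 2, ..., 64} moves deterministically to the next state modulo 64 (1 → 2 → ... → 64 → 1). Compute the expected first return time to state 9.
E[T_9 | X_0 = 9] = 64

The chain cycles deterministically, so starting at state 9 it returns in exactly 64 steps. Equivalently, the stationary distribution is uniform π_j = 1/64 for every state j, so by Kac's formula E[T_9] = 1/π_9 = 64.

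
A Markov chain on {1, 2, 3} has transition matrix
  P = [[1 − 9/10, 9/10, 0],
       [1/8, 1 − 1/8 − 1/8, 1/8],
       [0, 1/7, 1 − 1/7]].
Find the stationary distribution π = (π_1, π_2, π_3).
π = (2/29, 72/145, 63/145)

This is a birth-death chain on three states, which satisfies detailed balance: π_1 · P_{12} = π_2 · P_{21} and π_2 · P_{23} = π_3 · P_{32}.
From π_1 · 9/10 = π_2 · 1/8: π_2/π_1 = (9/10)/(1/8) = 36/5.
From π_2 · 1/8 = π_3 · 1/7: π_3/π_2 = (1/8)/(1/7) = 7/8.
Take π_1 proportional to 1; then unnormalized π = (1, 36/5, 63/10). Normalize by dividing by the sum 29/2:
  π = (2/29, 72/145, 63/145).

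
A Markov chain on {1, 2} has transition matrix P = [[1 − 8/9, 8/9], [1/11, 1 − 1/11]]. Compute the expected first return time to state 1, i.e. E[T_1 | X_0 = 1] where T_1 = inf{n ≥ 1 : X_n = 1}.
E[T_1 | X_0 = 1] = 1/π_1 = 97/9

For an irreducible recurrent Markov chain with stationary distribution π, E[T_i | X_0 = i] = 1/π_i (Kac's formula). Here π_1 = (1/11)/(8/9 + 1/11) = (1/11)/(97/99) = 9/97, so E[T_1 | X_0 = 1] = 1/π_1 = (8/9 + 1/11)/(1/11) = (97/99)/(1/11) = 97/9.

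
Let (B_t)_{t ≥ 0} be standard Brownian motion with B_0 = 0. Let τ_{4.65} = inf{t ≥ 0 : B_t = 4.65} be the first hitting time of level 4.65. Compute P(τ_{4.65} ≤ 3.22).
P(τ_{4.65} ≤ 3.22) = 2(1 − Φ(4.65/√3.22)) = 2(1 − Φ(2.5913)) ≈ 0.0096

By the reflection principle for standard BM, P(τ_b ≤ t) = 2 · P(B_t ≥ b). Since B_t ~ N(0, t), P(B_t ≥ 4.65) = 1 − Φ(4.65/√t) = 1 − Φ(4.65/√3.22) = 1 − Φ(2.5913) ≈ 0.00478. Doubling: P(τ_{4.65} ≤ 3.22) ≈ 2 · 0.00478 = 0.00956 ≈ 0.0096.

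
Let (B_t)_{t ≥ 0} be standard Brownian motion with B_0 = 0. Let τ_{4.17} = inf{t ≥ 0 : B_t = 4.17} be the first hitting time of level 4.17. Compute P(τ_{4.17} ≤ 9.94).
P(τ_{4.17} ≤ 9.94) = 2(1 − Φ(4.17/√9.94)) = 2(1 − Φ(1.3226)) ≈ 0.1860

By the reflection principle for standard BM, P(τ_b ≤ t) = 2 · P(B_t ≥ b). Since B_t ~ N(0, t), P(B_t ≥ 4.17) = 1 − Φ(4.17/√t) = 1 − Φ(4.17/√9.94) = 1 − Φ(1.3226) ≈ 0.09298. Doubling: P(τ_{4.17} ≤ 9.94) ≈ 2 · 0.09298 = 0.18596 ≈ 0.1860.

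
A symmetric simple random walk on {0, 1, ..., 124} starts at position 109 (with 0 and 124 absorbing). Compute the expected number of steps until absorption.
E[τ | X_0 = 109] = 1635

Let v_k = E[τ | X_0 = k]. Boundary: v_0 = v_124 = 0. Recurrence: v_k = 1 + (v_{k-1} + v_{k+1})/2 for 1 ≤ k ≤ 123. The particular solution to v_k − (v_{k-1} + v_{k+1})/2 = 1 is v_k = −k^2. Adding homogeneous solution A + B k and matching boundaries gives v_k = k (124 − k). Substituting k = 109: v_109 = 109 · 15 = 1635.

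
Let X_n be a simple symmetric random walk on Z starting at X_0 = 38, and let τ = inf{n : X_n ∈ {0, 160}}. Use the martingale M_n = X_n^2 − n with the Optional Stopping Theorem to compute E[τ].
E[τ] = 4636

M_n = X_n^2 − n is a martingale (since E[X_{n+1}^2 | F_n] = X_n^2 + 1). By OST (τ has finite mean in a bounded region), E[M_τ] = E[M_0] = X_0^2 − 0 = 38^2 = 1444. Also E[M_τ] = E[X_τ^2] − E[τ]. The walk exits at 0 or 160, with P(hit 160 first) = 38/160, so E[X_τ^2] = 160^2 · 38/160 + 0 = 6080. Thus E[τ] = E[X_τ^2] − E[M_τ] = 6080 − 1444 = 4636 = 38(160 − 38) = 4636.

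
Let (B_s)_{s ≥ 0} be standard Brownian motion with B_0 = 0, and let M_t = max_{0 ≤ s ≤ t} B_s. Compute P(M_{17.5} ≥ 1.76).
P(M_{17.5} ≥ 1.76) = 2·P(B_{17.5} ≥ 1.76) = 2(1 − Φ(1.76/√17.5)) ≈ 0.6740

By the reflection principle for Brownian motion, P(M_t ≥ a) = 2 · P(B_t ≥ a) for a ≥ 0. Since B_t ~ N(0, t), P(B_t ≥ 1.76) = 1 − Φ(1.76/√t) = 1 − Φ(1.76/√17.5) = 1 − Φ(0.4207). So
  P(M_{17.5} ≥ 1.76) = 2(1 − Φ(0.4207)) ≈ 0.6740.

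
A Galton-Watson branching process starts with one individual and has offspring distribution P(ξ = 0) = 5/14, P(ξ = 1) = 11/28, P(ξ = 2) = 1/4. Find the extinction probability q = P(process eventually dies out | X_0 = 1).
q = 1

Mean offspring μ = 0·5/14 + 1·11/28 + 2·1/4 = 25/28 ≤ 1. For μ ≤ 1 with offspring not concentrated at 1, the Galton-Watson process goes extinct almost surely, so q = 1.
(Algebraic check: The pgf is f(s) = 5/14 + 11/28·s + 1/4·s². The extinction probability q is the smallest fixed point of f in [0, 1]. Setting s = f(s):
  1/4·s² + (11/28 − 1)·s + 5/14 = 0
  1/4·s² − (5/14 + 1/4)·s + 5/14 = 0
which factors as (s − 1)·(1/4·s − 5/14) = 0, giving roots s = 1 and s = (5/14)/(1/4) = 10/7. Since 10/7 ≥ 1, the smallest root in [0, 1] is s = 1.)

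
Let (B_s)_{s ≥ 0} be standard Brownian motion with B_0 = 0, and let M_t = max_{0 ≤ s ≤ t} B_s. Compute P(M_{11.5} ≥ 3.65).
P(M_{11.5} ≥ 3.65) = 2·P(B_{11.5} ≥ 3.65) = 2(1 − Φ(3.65/√11.5)) ≈ 0.2818

By the reflection principle for Brownian motion, P(M_t ≥ a) = 2 · P(B_t ≥ a) for a ≥ 0. Since B_t ~ N(0, t), P(B_t ≥ 3.65) = 1 − Φ(3.65/√t) = 1 − Φ(3.65/√11.5) = 1 − Φ(1.0763). So
  P(M_{11.5} ≥ 3.65) = 2(1 − Φ(1.0763)) ≈ 0.2818.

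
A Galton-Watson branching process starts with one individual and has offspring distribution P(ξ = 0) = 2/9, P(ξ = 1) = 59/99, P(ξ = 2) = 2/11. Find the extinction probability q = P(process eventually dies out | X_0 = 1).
q = 1

Mean offspring μ = 0·2/9 + 1·59/99 + 2·2/11 = 95/99 ≤ 1. For μ ≤ 1 with offspring not concentrated at 1, the Galton-Watson process goes extinct almost surely, so q = 1.
(Algebraic check: The pgf is f(s) = 2/9 + 59/99·s + 2/11·s². The extinction probability q is the smallest fixed point of f in [0, 1]. Setting s = f(s):
  2/11·s² + (59/99 − 1)·s + 2/9 = 0
  2/11·s² − (2/9 + 2/11)·s + 2/9 = 0
which factors as (s − 1)·(2/11·s − 2/9) = 0, giving roots s = 1 and s = (2/9)/(2/11) = 11/9. Since 11/9 ≥ 1, the smallest root in [0, 1] is s = 1.)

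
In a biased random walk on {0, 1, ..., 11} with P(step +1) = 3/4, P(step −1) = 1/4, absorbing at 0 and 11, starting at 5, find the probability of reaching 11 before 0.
P(hit 11 before 0) = (1 − (1/3)^5) / (1 − (1/3)^11) = 88209/88573

Let u_k denote P(reach 11 before 0 | start at k). Boundary: u_0 = 0, u_11 = 1. Recurrence: u_k = 3/4·u_{k+1} + 1/4·u_{k-1} for 1 ≤ k ≤ 10. Try u_k = A + B·r^k with r = q/p = (1/4)/(3/4) = 1/3. Substitution satisfies the recurrence; boundary conditions give:
  u_k = (1 − r^k) / (1 − r^N) = (1 − (1/3)^5) / (1 − (1/3)^11) = 88209/88573.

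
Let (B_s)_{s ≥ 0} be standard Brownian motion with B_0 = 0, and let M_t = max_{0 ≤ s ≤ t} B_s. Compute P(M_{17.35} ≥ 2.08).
P(M_{17.35} ≥ 2.08) = 2·P(B_{17.35} ≥ 2.08) = 2(1 − Φ(2.08/√17.35)) ≈ 0.6175

By the reflection principle for Brownian motion, P(M_t ≥ a) = 2 · P(B_t ≥ a) for a ≥ 0. Since B_t ~ N(0, t), P(B_t ≥ 2.08) = 1 − Φ(2.08/√t) = 1 − Φ(2.08/√17.35) = 1 − Φ(0.4994). So
  P(M_{17.35} ≥ 2.08) = 2(1 − Φ(0.4994)) ≈ 0.6175.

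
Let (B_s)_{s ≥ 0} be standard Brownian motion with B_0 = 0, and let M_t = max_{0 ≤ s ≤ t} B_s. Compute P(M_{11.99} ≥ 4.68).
P(M_{11.99} ≥ 4.68) = 2·P(B_{11.99} ≥ 4.68) = 2(1 − Φ(4.68/√11.99)) ≈ 0.1765

By the reflection principle for Brownian motion, P(M_t ≥ a) = 2 · P(B_t ≥ a) for a ≥ 0. Since B_t ~ N(0, t), P(B_t ≥ 4.68) = 1 − Φ(4.68/√t) = 1 − Φ(4.68/√11.99) = 1 − Φ(1.3516). So
  P(M_{11.99} ≥ 4.68) = 2(1 − Φ(1.3516)) ≈ 0.1765.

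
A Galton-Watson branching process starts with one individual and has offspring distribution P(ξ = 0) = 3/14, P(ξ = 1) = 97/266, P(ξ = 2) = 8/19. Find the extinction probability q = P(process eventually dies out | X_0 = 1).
q = 57/112

The pgf is f(s) = 3/14 + 97/266·s + 8/19·s². The extinction probability q is the smallest fixed point of f in [0, 1]. Setting s = f(s):
  8/19·s² + (97/266 − 1)·s + 3/14 = 0
  8/19·s² − (3/14 + 8/19)·s + 3/14 = 0
which factors as (s − 1)·(8/19·s − 3/14) = 0, giving roots s = 1 and s = (3/14)/(8/19) = 57/112.
Mean offspring μ = 97/266 + 2·8/19 = 321/266 > 1 (supercritical), so q < 1. The extinction probability is the smaller root: q = (3/14)/(8/19) = 57/112.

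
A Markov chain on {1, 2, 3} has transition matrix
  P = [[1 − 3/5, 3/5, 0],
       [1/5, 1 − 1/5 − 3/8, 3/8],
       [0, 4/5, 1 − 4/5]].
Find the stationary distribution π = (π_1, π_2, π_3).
π = (32/173, 96/173, 45/173)

This is a birth-death chain on three states, which satisfies detailed balance: π_1 · P_{12} = π_2 · P_{21} and π_2 · P_{23} = π_3 · P_{32}.
From π_1 · 3/5 = π_2 · 1/5: π_2/π_1 = (3/5)/(1/5) = 3.
From π_2 · 3/8 = π_3 · 4/5: π_3/π_2 = (3/8)/(4/5) = 15/32.
Take π_1 proportional to 1; then unnormalized π = (1, 3, 45/32). Normalize by dividing by the sum 173/32:
  π = (32/173, 96/173, 45/173).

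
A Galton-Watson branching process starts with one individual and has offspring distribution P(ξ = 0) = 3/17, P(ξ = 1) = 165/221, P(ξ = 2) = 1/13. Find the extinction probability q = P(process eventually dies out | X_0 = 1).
q = 1

Mean offspring μ = 0·3/17 + 1·165/221 + 2·1/13 = 199/221 ≤ 1. For μ ≤ 1 with offspring not concentrated at 1, the Galton-Watson process goes extinct almost surely, so q = 1.
(Algebraic check: The pgf is f(s) = 3/17 + 165/221·s + 1/13·s². The extinction probability q is the smallest fixed point of f in [0, 1]. Setting s = f(s):
  1/13·s² + (165/221 − 1)·s + 3/17 = 0
  1/13·s² − (3/17 + 1/13)·s + 3/17 = 0
which factors as (s − 1)·(1/13·s − 3/17) = 0, giving roots s = 1 and s = (3/17)/(1/13) = 39/17. Since 39/17 ≥ 1, the smallest root in [0, 1] is s = 1.)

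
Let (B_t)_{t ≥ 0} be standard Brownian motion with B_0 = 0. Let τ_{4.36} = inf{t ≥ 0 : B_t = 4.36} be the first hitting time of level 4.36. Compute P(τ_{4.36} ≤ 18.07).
P(τ_{4.36} ≤ 18.07) = 2(1 − Φ(4.36/√18.07)) = 2(1 − Φ(1.0257)) ≈ 0.3050

By the reflection principle for standard BM, P(τ_b ≤ t) = 2 · P(B_t ≥ b). Since B_t ~ N(0, t), P(B_t ≥ 4.36) = 1 − Φ(4.36/√t) = 1 − Φ(4.36/√18.07) = 1 − Φ(1.0257) ≈ 0.15252. Doubling: P(τ_{4.36} ≤ 18.07) ≈ 2 · 0.15252 = 0.30504 ≈ 0.3050.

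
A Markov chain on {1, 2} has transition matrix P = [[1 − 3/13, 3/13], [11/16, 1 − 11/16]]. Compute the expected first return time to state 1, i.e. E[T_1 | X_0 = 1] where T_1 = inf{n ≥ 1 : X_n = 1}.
E[T_1 | X_0 = 1] = 1/π_1 = 191/143

For an irreducible recurrent Markov chain with stationary distribution π, E[T_i | X_0 = i] = 1/π_i (Kac's formula). Here π_1 = (11/16)/(3/13 + 11/16) = (11/16)/(191/208) = 143/191, so E[T_1 | X_0 = 1] = 1/π_1 = (3/13 + 11/16)/(11/16) = (191/208)/(11/16) = 191/143.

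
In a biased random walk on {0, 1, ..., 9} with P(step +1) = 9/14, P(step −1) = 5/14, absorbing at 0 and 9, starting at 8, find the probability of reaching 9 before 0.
P(hit 9 before 0) = (1 − (5/9)^8) / (1 − (5/9)^9) = 95976216/96366841

Let u_k denote P(reach 9 before 0 | start at k). Boundary: u_0 = 0, u_9 = 1. Recurrence: u_k = 9/14·u_{k+1} + 5/14·u_{k-1} for 1 ≤ k ≤ 8. Try u_k = A + B·r^k with r = q/p = (5/14)/(9/14) = 5/9. Substitution satisfies the recurrence; boundary conditions give:
  u_k = (1 − r^k) / (1 − r^N) = (1 − (5/9)^8) / (1 − (5/9)^9) = 95976216/96366841.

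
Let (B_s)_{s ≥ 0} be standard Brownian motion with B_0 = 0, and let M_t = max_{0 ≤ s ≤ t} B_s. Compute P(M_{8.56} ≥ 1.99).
P(M_{8.56} ≥ 1.99) = 2·P(B_{8.56} ≥ 1.99) = 2(1 − Φ(1.99/√8.56)) ≈ 0.4964

By the reflection principle for Brownian motion, P(M_t ≥ a) = 2 · P(B_t ≥ a) for a ≥ 0. Since B_t ~ N(0, t), P(B_t ≥ 1.99) = 1 − Φ(1.99/√t) = 1 − Φ(1.99/√8.56) = 1 − Φ(0.6802). So
  P(M_{8.56} ≥ 1.99) = 2(1 − Φ(0.6802)) ≈ 0.4964.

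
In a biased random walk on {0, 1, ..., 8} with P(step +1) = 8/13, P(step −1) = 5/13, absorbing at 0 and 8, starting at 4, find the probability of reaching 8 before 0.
P(hit 8 before 0) = (1 − (5/8)^4) / (1 − (5/8)^8) = 4096/4721

Let u_k denote P(reach 8 before 0 | start at k). Boundary: u_0 = 0, u_8 = 1. Recurrence: u_k = 8/13·u_{k+1} + 5/13·u_{k-1} for 1 ≤ k ≤ 7. Try u_k = A + B·r^k with r = q/p = (5/13)/(8/13) = 5/8. Substitution satisfies the recurrence; boundary conditions give:
  u_k = (1 − r^k) / (1 − r^N) = (1 − (5/8)^4) / (1 − (5/8)^8) = 4096/4721.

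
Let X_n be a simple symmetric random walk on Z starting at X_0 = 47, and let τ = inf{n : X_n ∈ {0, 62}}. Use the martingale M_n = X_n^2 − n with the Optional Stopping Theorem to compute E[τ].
E[τ] = 705

M_n = X_n^2 − n is a martingale (since E[X_{n+1}^2 | F_n] = X_n^2 + 1). By OST (τ has finite mean in a bounded region), E[M_τ] = E[M_0] = X_0^2 − 0 = 47^2 = 2209. Also E[M_τ] = E[X_τ^2] − E[τ]. The walk exits at 0 or 62, with P(hit 62 first) = 47/62, so E[X_τ^2] = 62^2 · 47/62 + 0 = 2914. Thus E[τ] = E[X_τ^2] − E[M_τ] = 2914 − 2209 = 705 = 47(62 − 47) = 705.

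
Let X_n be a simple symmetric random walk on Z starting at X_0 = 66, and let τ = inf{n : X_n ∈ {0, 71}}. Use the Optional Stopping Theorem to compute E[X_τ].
E[X_τ] = 66

X_n is a martingale and τ is a bounded-mean stopping time (indeed τ is finite a.s. with bounded expectation since the walk is in a bounded region). By the OST, E[X_τ] = E[X_0] = 66. Equivalently: E[X_τ] = 71 · P(hit 71 first) + 0 · P(hit 0 first) = 71 · (66/71) = 66.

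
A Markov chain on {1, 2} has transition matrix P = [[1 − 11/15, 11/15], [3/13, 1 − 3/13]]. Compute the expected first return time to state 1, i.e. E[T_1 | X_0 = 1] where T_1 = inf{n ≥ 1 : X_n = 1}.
E[T_1 | X_0 = 1] = 1/π_1 = 188/45

For an irreducible recurrent Markov chain with stationary distribution π, E[T_i | X_0 = i] = 1/π_i (Kac's formula). Here π_1 = (3/13)/(11/15 + 3/13) = (3/13)/(188/195) = 45/188, so E[T_1 | X_0 = 1] = 1/π_1 = (11/15 + 3/13)/(3/13) = (188/195)/(3/13) = 188/45.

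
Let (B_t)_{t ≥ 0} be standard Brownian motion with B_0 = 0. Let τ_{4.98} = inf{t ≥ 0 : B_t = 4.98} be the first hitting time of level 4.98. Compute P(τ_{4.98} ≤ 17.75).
P(τ_{4.98} ≤ 17.75) = 2(1 − Φ(4.98/√17.75)) = 2(1 − Φ(1.1820)) ≈ 0.2372

By the reflection principle for standard BM, P(τ_b ≤ t) = 2 · P(B_t ≥ b). Since B_t ~ N(0, t), P(B_t ≥ 4.98) = 1 − Φ(4.98/√t) = 1 − Φ(4.98/√17.75) = 1 − Φ(1.1820) ≈ 0.11860. Doubling: P(τ_{4.98} ≤ 17.75) ≈ 2 · 0.11860 = 0.23720 ≈ 0.2372.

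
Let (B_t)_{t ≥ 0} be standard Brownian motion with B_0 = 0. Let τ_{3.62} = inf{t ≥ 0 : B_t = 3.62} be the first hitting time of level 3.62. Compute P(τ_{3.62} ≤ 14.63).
P(τ_{3.62} ≤ 14.63) = 2(1 − Φ(3.62/√14.63)) = 2(1 − Φ(0.9464)) ≈ 0.3439

By the reflection principle for standard BM, P(τ_b ≤ t) = 2 · P(B_t ≥ b). Since B_t ~ N(0, t), P(B_t ≥ 3.62) = 1 − Φ(3.62/√t) = 1 − Φ(3.62/√14.63) = 1 − Φ(0.9464) ≈ 0.17197. Doubling: P(τ_{3.62} ≤ 14.63) ≈ 2 · 0.17197 = 0.34394 ≈ 0.3439.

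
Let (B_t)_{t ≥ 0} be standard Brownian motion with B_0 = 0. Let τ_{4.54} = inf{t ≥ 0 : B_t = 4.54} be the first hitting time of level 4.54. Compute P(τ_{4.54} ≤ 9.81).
P(τ_{4.54} ≤ 9.81) = 2(1 − Φ(4.54/√9.81)) = 2(1 − Φ(1.4495)) ≈ 0.1472

By the reflection principle for standard BM, P(τ_b ≤ t) = 2 · P(B_t ≥ b). Since B_t ~ N(0, t), P(B_t ≥ 4.54) = 1 − Φ(4.54/√t) = 1 − Φ(4.54/√9.81) = 1 − Φ(1.4495) ≈ 0.07360. Doubling: P(τ_{4.54} ≤ 9.81) ≈ 2 · 0.07360 = 0.14720 ≈ 0.1472.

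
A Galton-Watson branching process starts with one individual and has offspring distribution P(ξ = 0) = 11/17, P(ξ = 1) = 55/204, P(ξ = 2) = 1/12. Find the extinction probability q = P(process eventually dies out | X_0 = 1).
q = 1

Mean offspring μ = 0·11/17 + 1·55/204 + 2·1/12 = 89/204 ≤ 1. For μ ≤ 1 with offspring not concentrated at 1, the Galton-Watson process goes extinct almost surely, so q = 1.
(Algebraic check: The pgf is f(s) = 11/17 + 55/204·s + 1/12·s². The extinction probability q is the smallest fixed point of f in [0, 1]. Setting s = f(s):
  1/12·s² + (55/204 − 1)·s + 11/17 = 0
  1/12·s² − (11/17 + 1/12)·s + 11/17 = 0
which factors as (s − 1)·(1/12·s − 11/17) = 0, giving roots s = 1 and s = (11/17)/(1/12) = 132/17. Since 132/17 ≥ 1, the smallest root in [0, 1] is s = 1.)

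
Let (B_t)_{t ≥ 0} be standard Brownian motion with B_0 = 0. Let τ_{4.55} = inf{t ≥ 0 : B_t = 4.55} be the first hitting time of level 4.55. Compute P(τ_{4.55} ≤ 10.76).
P(τ_{4.55} ≤ 10.76) = 2(1 − Φ(4.55/√10.76)) = 2(1 − Φ(1.3871)) ≈ 0.1654

By the reflection principle for standard BM, P(τ_b ≤ t) = 2 · P(B_t ≥ b). Since B_t ~ N(0, t), P(B_t ≥ 4.55) = 1 − Φ(4.55/√t) = 1 − Φ(4.55/√10.76) = 1 − Φ(1.3871) ≈ 0.08271. Doubling: P(τ_{4.55} ≤ 10.76) ≈ 2 · 0.08271 = 0.16542 ≈ 0.1654.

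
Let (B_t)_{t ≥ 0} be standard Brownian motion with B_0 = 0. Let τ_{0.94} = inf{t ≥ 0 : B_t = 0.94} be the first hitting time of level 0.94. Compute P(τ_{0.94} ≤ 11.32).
P(τ_{0.94} ≤ 11.32) = 2(1 − Φ(0.94/√11.32)) = 2(1 − Φ(0.2794)) ≈ 0.7799

By the reflection principle for standard BM, P(τ_b ≤ t) = 2 · P(B_t ≥ b). Since B_t ~ N(0, t), P(B_t ≥ 0.94) = 1 − Φ(0.94/√t) = 1 − Φ(0.94/√11.32) = 1 − Φ(0.2794) ≈ 0.38997. Doubling: P(τ_{0.94} ≤ 11.32) ≈ 2 · 0.38997 = 0.77994 ≈ 0.7799.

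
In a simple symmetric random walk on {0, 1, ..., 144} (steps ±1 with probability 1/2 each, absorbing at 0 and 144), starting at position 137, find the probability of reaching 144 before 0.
P(hit 144 before 0) = 137/144

Let u_k = P(hit 144 before 0 | start at k). Then u_0 = 0, u_144 = 1, and u_k = u_{k-1}/2 + u_{k+1}/2 for 1 ≤ k ≤ 143. This harmonic recurrence is solved by u_k = k/144, giving u_137 = 137/144.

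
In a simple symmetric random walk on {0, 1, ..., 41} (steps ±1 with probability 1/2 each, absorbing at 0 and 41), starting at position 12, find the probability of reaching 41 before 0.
P(hit 41 before 0) = 12/41

Let u_k = P(hit 41 before 0 | start at k). Then u_0 = 0, u_41 = 1, and u_k = u_{k-1}/2 + u_{k+1}/2 for 1 ≤ k ≤ 40. This harmonic recurrence is solved by u_k = k/41, giving u_12 = 12/41.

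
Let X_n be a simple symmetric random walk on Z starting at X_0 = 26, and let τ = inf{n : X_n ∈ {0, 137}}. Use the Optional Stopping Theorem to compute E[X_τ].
E[X_τ] = 26

X_n is a martingale and τ is a bounded-mean stopping time (indeed τ is finite a.s. with bounded expectation since the walk is in a bounded region). By the OST, E[X_τ] = E[X_0] = 26. Equivalently: E[X_τ] = 137 · P(hit 137 first) + 0 · P(hit 0 first) = 137 · (26/137) = 26.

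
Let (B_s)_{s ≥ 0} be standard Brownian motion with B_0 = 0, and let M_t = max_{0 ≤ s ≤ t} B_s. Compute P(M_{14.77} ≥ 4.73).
P(M_{14.77} ≥ 4.73) = 2·P(B_{14.77} ≥ 4.73) = 2(1 − Φ(4.73/√14.77)) ≈ 0.2184

By the reflection principle for Brownian motion, P(M_t ≥ a) = 2 · P(B_t ≥ a) for a ≥ 0. Since B_t ~ N(0, t), P(B_t ≥ 4.73) = 1 − Φ(4.73/√t) = 1 − Φ(4.73/√14.77) = 1 − Φ(1.2308). So
  P(M_{14.77} ≥ 4.73) = 2(1 − Φ(1.2308)) ≈ 0.2184.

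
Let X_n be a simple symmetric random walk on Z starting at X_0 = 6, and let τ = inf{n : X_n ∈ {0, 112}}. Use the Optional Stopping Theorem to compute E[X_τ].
E[X_τ] = 6

X_n is a martingale and τ is a bounded-mean stopping time (indeed τ is finite a.s. with bounded expectation since the walk is in a bounded region). By the OST, E[X_τ] = E[X_0] = 6. Equivalently: E[X_τ] = 112 · P(hit 112 first) + 0 · P(hit 0 first) = 112 · (6/112) = 6.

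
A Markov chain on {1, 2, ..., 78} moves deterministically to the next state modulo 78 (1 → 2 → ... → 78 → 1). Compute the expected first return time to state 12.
E[T_12 | X_0 = 12] = 78

The chain cycles deterministically, so starting at state 12 it returns in exactly 78 steps. Equivalently, the stationary distribution is uniform π_j = 1/78 for every state j, so by Kac's formula E[T_12] = 1/π_12 = 78.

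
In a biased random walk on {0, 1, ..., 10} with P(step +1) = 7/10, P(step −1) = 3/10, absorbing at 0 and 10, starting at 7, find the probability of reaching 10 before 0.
P(hit 10 before 0) = (1 − (3/7)^7) / (1 − (3/7)^10) = 70431277/70604050

Let u_k denote P(reach 10 before 0 | start at k). Boundary: u_0 = 0, u_10 = 1. Recurrence: u_k = 7/10·u_{k+1} + 3/10·u_{k-1} for 1 ≤ k ≤ 9. Try u_k = A + B·r^k with r = q/p = (3/10)/(7/10) = 3/7. Substitution satisfies the recurrence; boundary conditions give:
  u_k = (1 − r^k) / (1 − r^N) = (1 − (3/7)^7) / (1 − (3/7)^10) = 70431277/70604050.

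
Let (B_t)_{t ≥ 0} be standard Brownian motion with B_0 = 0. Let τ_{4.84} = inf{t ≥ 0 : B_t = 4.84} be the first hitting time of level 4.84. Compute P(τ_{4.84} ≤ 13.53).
P(τ_{4.84} ≤ 13.53) = 2(1 − Φ(4.84/√13.53)) = 2(1 − Φ(1.3158)) ≈ 0.1882

By the reflection principle for standard BM, P(τ_b ≤ t) = 2 · P(B_t ≥ b). Since B_t ~ N(0, t), P(B_t ≥ 4.84) = 1 − Φ(4.84/√t) = 1 − Φ(4.84/√13.53) = 1 − Φ(1.3158) ≈ 0.09412. Doubling: P(τ_{4.84} ≤ 13.53) ≈ 2 · 0.09412 = 0.18824 ≈ 0.1882.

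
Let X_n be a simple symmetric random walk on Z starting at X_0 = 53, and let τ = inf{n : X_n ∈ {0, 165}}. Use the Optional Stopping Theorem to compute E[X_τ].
E[X_τ] = 53

X_n is a martingale and τ is a bounded-mean stopping time (indeed τ is finite a.s. with bounded expectation since the walk is in a bounded region). By the OST, E[X_τ] = E[X_0] = 53. Equivalently: E[X_τ] = 165 · P(hit 165 first) + 0 · P(hit 0 first) = 165 · (53/165) = 53.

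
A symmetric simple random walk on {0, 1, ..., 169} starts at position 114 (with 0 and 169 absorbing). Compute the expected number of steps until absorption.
E[τ | X_0 = 114] = 6270

Let v_k = E[τ | X_0 = k]. Boundary: v_0 = v_169 = 0. Recurrence: v_k = 1 + (v_{k-1} + v_{k+1})/2 for 1 ≤ k ≤ 168. The particular solution to v_k − (v_{k-1} + v_{k+1})/2 = 1 is v_k = −k^2. Adding homogeneous solution A + B k and matching boundaries gives v_k = k (169 − k). Substituting k = 114: v_114 = 114 · 55 = 6270.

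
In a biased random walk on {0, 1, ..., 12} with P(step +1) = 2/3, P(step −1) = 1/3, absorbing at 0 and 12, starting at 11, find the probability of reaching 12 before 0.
P(hit 12 before 0) = (1 − (1/2)^11) / (1 − (1/2)^12) = 4094/4095

Let u_k denote P(reach 12 before 0 | start at k). Boundary: u_0 = 0, u_12 = 1. Recurrence: u_k = 2/3·u_{k+1} + 1/3·u_{k-1} for 1 ≤ k ≤ 11. Try u_k = A + B·r^k with r = q/p = (1/3)/(2/3) = 1/2. Substitution satisfies the recurrence; boundary conditions give:
  u_k = (1 − r^k) / (1 − r^N) = (1 − (1/2)^11) / (1 − (1/2)^12) = 4094/4095.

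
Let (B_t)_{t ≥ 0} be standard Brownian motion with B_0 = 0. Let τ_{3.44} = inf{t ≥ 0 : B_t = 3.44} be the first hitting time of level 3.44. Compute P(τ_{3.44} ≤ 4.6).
P(τ_{3.44} ≤ 4.6) = 2(1 − Φ(3.44/√4.6)) = 2(1 − Φ(1.6039)) ≈ 0.1087

By the reflection principle for standard BM, P(τ_b ≤ t) = 2 · P(B_t ≥ b). Since B_t ~ N(0, t), P(B_t ≥ 3.44) = 1 − Φ(3.44/√t) = 1 − Φ(3.44/√4.6) = 1 − Φ(1.6039) ≈ 0.05437. Doubling: P(τ_{3.44} ≤ 4.6) ≈ 2 · 0.05437 = 0.10874 ≈ 0.1087.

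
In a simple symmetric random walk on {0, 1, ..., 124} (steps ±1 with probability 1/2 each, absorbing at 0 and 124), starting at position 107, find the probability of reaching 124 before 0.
P(hit 124 before 0) = 107/124

Let u_k = P(hit 124 before 0 | start at k). Then u_0 = 0, u_124 = 1, and u_k = u_{k-1}/2 + u_{k+1}/2 for 1 ≤ k ≤ 123. This harmonic recurrence is solved by u_k = k/124, giving u_107 = 107/124.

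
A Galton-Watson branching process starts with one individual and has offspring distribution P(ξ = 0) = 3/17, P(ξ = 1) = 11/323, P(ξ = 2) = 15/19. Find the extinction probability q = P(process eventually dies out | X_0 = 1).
q = 19/85

The pgf is f(s) = 3/17 + 11/323·s + 15/19·s². The extinction probability q is the smallest fixed point of f in [0, 1]. Setting s = f(s):
  15/19·s² + (11/323 − 1)·s + 3/17 = 0
  15/19·s² − (3/17 + 15/19)·s + 3/17 = 0
which factors as (s − 1)·(15/19·s − 3/17) = 0, giving roots s = 1 and s = (3/17)/(15/19) = 19/85.
Mean offspring μ = 11/323 + 2·15/19 = 521/323 > 1 (supercritical), so q < 1. The extinction probability is the smaller root: q = (3/17)/(15/19) = 19/85.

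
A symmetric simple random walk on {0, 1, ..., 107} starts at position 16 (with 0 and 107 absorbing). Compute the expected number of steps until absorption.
E[τ | X_0 = 16] = 1456

Let v_k = E[τ | X_0 = k]. Boundary: v_0 = v_107 = 0. Recurrence: v_k = 1 + (v_{k-1} + v_{k+1})/2 for 1 ≤ k ≤ 106. The particular solution to v_k − (v_{k-1} + v_{k+1})/2 = 1 is v_k = −k^2. Adding homogeneous solution A + B k and matching boundaries gives v_k = k (107 − k). Substituting k = 16: v_16 = 16 · 91 = 1456.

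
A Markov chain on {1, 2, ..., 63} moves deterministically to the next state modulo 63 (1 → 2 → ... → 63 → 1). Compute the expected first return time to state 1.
E[T_1 | X_0 = 1] = 63

The chain cycles deterministically, so starting at state 1 it returns in exactly 63 steps. Equivalently, the stationary distribution is uniform π_j = 1/63 for every state j, so by Kac's formula E[T_1] = 1/π_1 = 63.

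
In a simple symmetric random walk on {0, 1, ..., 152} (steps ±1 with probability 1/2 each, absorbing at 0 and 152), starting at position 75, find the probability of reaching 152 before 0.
P(hit 152 before 0) = 75/152

Let u_k = P(hit 152 before 0 | start at k). Then u_0 = 0, u_152 = 1, and u_k = u_{k-1}/2 + u_{k+1}/2 for 1 ≤ k ≤ 151. This harmonic recurrence is solved by u_k = k/152, giving u_75 = 75/152.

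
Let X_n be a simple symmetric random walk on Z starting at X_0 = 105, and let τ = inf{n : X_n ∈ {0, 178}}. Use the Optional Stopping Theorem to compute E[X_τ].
E[X_τ] = 105

X_n is a martingale and τ is a bounded-mean stopping time (indeed τ is finite a.s. with bounded expectation since the walk is in a bounded region). By the OST, E[X_τ] = E[X_0] = 105. Equivalently: E[X_τ] = 178 · P(hit 178 first) + 0 · P(hit 0 first) = 178 · (105/178) = 105.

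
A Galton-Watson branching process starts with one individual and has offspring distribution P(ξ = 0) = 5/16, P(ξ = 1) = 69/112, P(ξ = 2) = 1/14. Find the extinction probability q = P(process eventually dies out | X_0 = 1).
q = 1

Mean offspring μ = 0·5/16 + 1·69/112 + 2·1/14 = 85/112 ≤ 1. For μ ≤ 1 with offspring not concentrated at 1, the Galton-Watson process goes extinct almost surely, so q = 1.
(Algebraic check: The pgf is f(s) = 5/16 + 69/112·s + 1/14·s². The extinction probability q is the smallest fixed point of f in [0, 1]. Setting s = f(s):
  1/14·s² + (69/112 − 1)·s + 5/16 = 0
  1/14·s² − (5/16 + 1/14)·s + 5/16 = 0
which factors as (s − 1)·(1/14·s − 5/16) = 0, giving roots s = 1 and s = (5/16)/(1/14) = 35/8. Since 35/8 ≥ 1, the smallest root in [0, 1] is s = 1.)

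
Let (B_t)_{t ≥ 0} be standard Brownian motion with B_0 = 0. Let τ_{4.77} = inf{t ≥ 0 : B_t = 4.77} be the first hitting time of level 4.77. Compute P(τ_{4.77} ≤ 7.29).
P(τ_{4.77} ≤ 7.29) = 2(1 − Φ(4.77/√7.29)) = 2(1 − Φ(1.7667)) ≈ 0.0773

By the reflection principle for standard BM, P(τ_b ≤ t) = 2 · P(B_t ≥ b). Since B_t ~ N(0, t), P(B_t ≥ 4.77) = 1 − Φ(4.77/√t) = 1 − Φ(4.77/√7.29) = 1 − Φ(1.7667) ≈ 0.03864. Doubling: P(τ_{4.77} ≤ 7.29) ≈ 2 · 0.03864 = 0.07728 ≈ 0.0773.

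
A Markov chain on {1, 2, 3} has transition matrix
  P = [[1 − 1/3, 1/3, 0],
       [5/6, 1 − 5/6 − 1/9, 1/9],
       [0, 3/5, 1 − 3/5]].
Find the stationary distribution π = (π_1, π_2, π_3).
π = (135/199, 54/199, 10/199)

This is a birth-death chain on three states, which satisfies detailed balance: π_1 · P_{12} = π_2 · P_{21} and π_2 · P_{23} = π_3 · P_{32}.
From π_1 · 1/3 = π_2 · 5/6: π_2/π_1 = (1/3)/(5/6) = 2/5.
From π_2 · 1/9 = π_3 · 3/5: π_3/π_2 = (1/9)/(3/5) = 5/27.
Take π_1 proportional to 1; then unnormalized π = (1, 2/5, 2/27). Normalize by dividing by the sum 199/135:
  π = (135/199, 54/199, 10/199).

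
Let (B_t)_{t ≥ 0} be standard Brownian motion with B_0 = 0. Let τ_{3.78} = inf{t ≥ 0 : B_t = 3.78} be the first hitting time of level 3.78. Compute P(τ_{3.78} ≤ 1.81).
P(τ_{3.78} ≤ 1.81) = 2(1 − Φ(3.78/√1.81)) = 2(1 − Φ(2.8097)) ≈ 0.0050

By the reflection principle for standard BM, P(τ_b ≤ t) = 2 · P(B_t ≥ b). Since B_t ~ N(0, t), P(B_t ≥ 3.78) = 1 − Φ(3.78/√t) = 1 − Φ(3.78/√1.81) = 1 − Φ(2.8097) ≈ 0.00248. Doubling: P(τ_{3.78} ≤ 1.81) ≈ 2 · 0.00248 = 0.00496 ≈ 0.0050.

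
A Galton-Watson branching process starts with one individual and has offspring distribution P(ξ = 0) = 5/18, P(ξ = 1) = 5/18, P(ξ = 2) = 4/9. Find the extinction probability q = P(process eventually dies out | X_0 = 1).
q = 5/8

The pgf is f(s) = 5/18 + 5/18·s + 4/9·s². The extinction probability q is the smallest fixed point of f in [0, 1]. Setting s = f(s):
  4/9·s² + (5/18 − 1)·s + 5/18 = 0
  4/9·s² − (5/18 + 4/9)·s + 5/18 = 0
which factors as (s − 1)·(4/9·s − 5/18) = 0, giving roots s = 1 and s = (5/18)/(4/9) = 5/8.
Mean offspring μ = 5/18 + 2·4/9 = 7/6 > 1 (supercritical), so q < 1. The extinction probability is the smaller root: q = (5/18)/(4/9) = 5/8.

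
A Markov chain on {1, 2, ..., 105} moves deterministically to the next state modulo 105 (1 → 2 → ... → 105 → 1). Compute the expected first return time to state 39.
E[T_39 | X_0 = 39] = 105

The chain cycles deterministically, so starting at state 39 it returns in exactly 105 steps. Equivalently, the stationary distribution is uniform π_j = 1/105 for every state j, so by Kac's formula E[T_39] = 1/π_39 = 105.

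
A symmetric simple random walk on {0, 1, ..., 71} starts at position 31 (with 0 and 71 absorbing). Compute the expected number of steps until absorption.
E[τ | X_0 = 31] = 1240

Let v_k = E[τ | X_0 = k]. Boundary: v_0 = v_71 = 0. Recurrence: v_k = 1 + (v_{k-1} + v_{k+1})/2 for 1 ≤ k ≤ 70. The particular solution to v_k − (v_{k-1} + v_{k+1})/2 = 1 is v_k = −k^2. Adding homogeneous solution A + B k and matching boundaries gives v_k = k (71 − k). Substituting k = 31: v_31 = 31 · 40 = 1240.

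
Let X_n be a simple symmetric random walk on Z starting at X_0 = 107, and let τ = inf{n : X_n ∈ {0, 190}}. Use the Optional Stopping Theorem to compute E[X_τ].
E[X_τ] = 107

X_n is a martingale and τ is a bounded-mean stopping time (indeed τ is finite a.s. with bounded expectation since the walk is in a bounded region). By the OST, E[X_τ] = E[X_0] = 107. Equivalently: E[X_τ] = 190 · P(hit 190 first) + 0 · P(hit 0 first) = 190 · (107/190) = 107.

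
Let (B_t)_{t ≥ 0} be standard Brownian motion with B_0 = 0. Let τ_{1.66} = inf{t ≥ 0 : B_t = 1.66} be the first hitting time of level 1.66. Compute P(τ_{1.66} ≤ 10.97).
P(τ_{1.66} ≤ 10.97) = 2(1 − Φ(1.66/√10.97)) = 2(1 − Φ(0.5012)) ≈ 0.6162

By the reflection principle for standard BM, P(τ_b ≤ t) = 2 · P(B_t ≥ b). Since B_t ~ N(0, t), P(B_t ≥ 1.66) = 1 − Φ(1.66/√t) = 1 − Φ(1.66/√10.97) = 1 − Φ(0.5012) ≈ 0.30812. Doubling: P(τ_{1.66} ≤ 10.97) ≈ 2 · 0.30812 = 0.61624 ≈ 0.6162.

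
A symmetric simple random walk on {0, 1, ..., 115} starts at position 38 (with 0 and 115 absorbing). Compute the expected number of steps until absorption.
E[τ | X_0 = 38] = 2926

Let v_k = E[τ | X_0 = k]. Boundary: v_0 = v_115 = 0. Recurrence: v_k = 1 + (v_{k-1} + v_{k+1})/2 for 1 ≤ k ≤ 114. The particular solution to v_k − (v_{k-1} + v_{k+1})/2 = 1 is v_k = −k^2. Adding homogeneous solution A + B k and matching boundaries gives v_k = k (115 − k). Substituting k = 38: v_38 = 38 · 77 = 2926.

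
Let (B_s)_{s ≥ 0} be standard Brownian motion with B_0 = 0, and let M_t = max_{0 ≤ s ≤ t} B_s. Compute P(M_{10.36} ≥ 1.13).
P(M_{10.36} ≥ 1.13) = 2·P(B_{10.36} ≥ 1.13) = 2(1 − Φ(1.13/√10.36)) ≈ 0.7255

By the reflection principle for Brownian motion, P(M_t ≥ a) = 2 · P(B_t ≥ a) for a ≥ 0. Since B_t ~ N(0, t), P(B_t ≥ 1.13) = 1 − Φ(1.13/√t) = 1 − Φ(1.13/√10.36) = 1 − Φ(0.3511). So
  P(M_{10.36} ≥ 1.13) = 2(1 − Φ(0.3511)) ≈ 0.7255.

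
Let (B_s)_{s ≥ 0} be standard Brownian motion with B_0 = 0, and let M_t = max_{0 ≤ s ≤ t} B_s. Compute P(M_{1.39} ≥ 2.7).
P(M_{1.39} ≥ 2.7) = 2·P(B_{1.39} ≥ 2.7) = 2(1 − Φ(2.7/√1.39)) ≈ 0.0220

By the reflection principle for Brownian motion, P(M_t ≥ a) = 2 · P(B_t ≥ a) for a ≥ 0. Since B_t ~ N(0, t), P(B_t ≥ 2.7) = 1 − Φ(2.7/√t) = 1 − Φ(2.7/√1.39) = 1 − Φ(2.2901). So
  P(M_{1.39} ≥ 2.7) = 2(1 − Φ(2.2901)) ≈ 0.0220.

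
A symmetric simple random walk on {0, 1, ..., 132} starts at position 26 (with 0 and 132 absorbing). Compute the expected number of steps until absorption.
E[τ | X_0 = 26] = 2756

Let v_k = E[τ | X_0 = k]. Boundary: v_0 = v_132 = 0. Recurrence: v_k = 1 + (v_{k-1} + v_{k+1})/2 for 1 ≤ k ≤ 131. The particular solution to v_k − (v_{k-1} + v_{k+1})/2 = 1 is v_k = −k^2. Adding homogeneous solution A + B k and matching boundaries gives v_k = k (132 − k). Substituting k = 26: v_26 = 26 · 106 = 2756.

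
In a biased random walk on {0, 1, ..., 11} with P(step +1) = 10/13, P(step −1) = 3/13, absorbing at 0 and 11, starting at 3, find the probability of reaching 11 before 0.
P(hit 11 before 0) = (1 − (3/10)^3) / (1 − (3/10)^11) = 13900000000/14285688979

Let u_k denote P(reach 11 before 0 | start at k). Boundary: u_0 = 0, u_11 = 1. Recurrence: u_k = 10/13·u_{k+1} + 3/13·u_{k-1} for 1 ≤ k ≤ 10. Try u_k = A + B·r^k with r = q/p = (3/13)/(10/13) = 3/10. Substitution satisfies the recurrence; boundary conditions give:
  u_k = (1 − r^k) / (1 − r^N) = (1 − (3/10)^3) / (1 − (3/10)^11) = 13900000000/14285688979.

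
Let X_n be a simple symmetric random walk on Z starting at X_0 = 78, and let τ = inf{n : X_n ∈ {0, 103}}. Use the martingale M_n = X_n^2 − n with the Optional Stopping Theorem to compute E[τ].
E[τ] = 1950

M_n = X_n^2 − n is a martingale (since E[X_{n+1}^2 | F_n] = X_n^2 + 1). By OST (τ has finite mean in a bounded region), E[M_τ] = E[M_0] = X_0^2 − 0 = 78^2 = 6084. Also E[M_τ] = E[X_τ^2] − E[τ]. The walk exits at 0 or 103, with P(hit 103 first) = 78/103, so E[X_τ^2] = 103^2 · 78/103 + 0 = 8034. Thus E[τ] = E[X_τ^2] − E[M_τ] = 8034 − 6084 = 1950 = 78(103 − 78) = 1950.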